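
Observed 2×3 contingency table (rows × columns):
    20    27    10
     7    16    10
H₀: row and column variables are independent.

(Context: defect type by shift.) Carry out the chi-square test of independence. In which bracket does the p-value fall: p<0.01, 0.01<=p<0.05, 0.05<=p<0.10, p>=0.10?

p-value bracket: p>=0.10

Row totals [57, 33], col totals [27, 43, 20], n=90
χ² = (20−17.10)²/17.10 + (27−27.23)²/27.23 + (10−12.67)²/12.67 + (7−9.90)²/9.90 + (16−15.77)²/15.77 + (10−7.33)²/7.33 = 2.8779
df = 2
p-value (upper-tail) = 0.23718
→ bracket: p>=0.10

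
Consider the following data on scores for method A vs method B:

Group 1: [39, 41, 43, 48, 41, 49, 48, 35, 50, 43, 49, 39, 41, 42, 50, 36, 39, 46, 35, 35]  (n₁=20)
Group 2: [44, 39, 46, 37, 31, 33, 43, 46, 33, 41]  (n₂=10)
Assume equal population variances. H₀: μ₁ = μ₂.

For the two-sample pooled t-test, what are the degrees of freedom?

df = n₁ + n₂ − 2 = 20 + 10 − 2 = 28

degrees of freedom = 28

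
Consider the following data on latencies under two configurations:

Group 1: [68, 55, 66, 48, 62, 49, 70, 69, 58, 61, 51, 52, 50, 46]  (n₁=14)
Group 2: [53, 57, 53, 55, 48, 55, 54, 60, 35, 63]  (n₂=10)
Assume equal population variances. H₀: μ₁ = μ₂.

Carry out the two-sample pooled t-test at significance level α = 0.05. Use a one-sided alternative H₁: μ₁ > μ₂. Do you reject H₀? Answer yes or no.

reject H₀: no

x̄₁=57.500, s₁=8.474, n₁=14
x̄₂=53.300, s₂=7.617, n₂=10
s_p² = [13·8.474² + 9·7.617²]/22 = 66.1636
SE = √(s_p²·(1/14+1/10)) = 3.3678
t = (57.500−53.300)/3.3678 = 1.2471
df = 22
p-value (one-sided, H₁ greater) = 0.11274
At α=0.05: p ≥ α → fail to reject H₀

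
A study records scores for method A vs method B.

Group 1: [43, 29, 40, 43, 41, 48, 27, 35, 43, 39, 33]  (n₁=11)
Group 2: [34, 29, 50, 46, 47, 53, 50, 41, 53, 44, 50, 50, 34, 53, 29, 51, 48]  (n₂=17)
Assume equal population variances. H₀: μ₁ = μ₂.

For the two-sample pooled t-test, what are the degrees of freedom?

df = n₁ + n₂ − 2 = 11 + 17 − 2 = 26

degrees of freedom = 26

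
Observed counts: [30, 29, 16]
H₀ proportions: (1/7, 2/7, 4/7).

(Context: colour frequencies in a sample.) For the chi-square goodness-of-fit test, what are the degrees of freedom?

df = k − 1 = 3 − 1 = 2

degrees of freedom = 2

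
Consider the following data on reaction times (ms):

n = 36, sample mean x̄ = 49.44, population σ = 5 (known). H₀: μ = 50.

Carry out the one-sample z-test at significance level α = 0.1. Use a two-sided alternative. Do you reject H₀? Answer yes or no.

SE = σ/√n = 5/√36 = 0.8333
z = (x̄−μ₀)/SE = (49.44−50)/0.8333 = -0.6720
p-value (two-sided) = 0.50158
At α=0.1: p ≥ α → fail to reject H₀

reject H₀: no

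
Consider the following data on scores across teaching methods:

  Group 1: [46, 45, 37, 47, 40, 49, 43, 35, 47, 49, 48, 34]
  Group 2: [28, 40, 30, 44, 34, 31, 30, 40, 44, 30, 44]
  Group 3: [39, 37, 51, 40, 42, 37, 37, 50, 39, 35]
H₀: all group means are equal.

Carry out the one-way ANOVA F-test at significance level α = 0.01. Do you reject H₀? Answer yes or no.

Group means [43.33, 35.91, 40.70], grand mean 40.061
SSB = Σnᵢ(x̄ᵢ−x̄)² = 322.203; SSW = ΣΣ(x−x̄ᵢ)² = 1029.676
MSB = 322.203/2 = 161.1015; MSW = 1029.676/30 = 34.3225
F = MSB/MSW = 4.6938
df = (2, 30)
p-value (upper-tail) = 0.01684
At α=0.01: p ≥ α → fail to reject H₀

reject H₀: no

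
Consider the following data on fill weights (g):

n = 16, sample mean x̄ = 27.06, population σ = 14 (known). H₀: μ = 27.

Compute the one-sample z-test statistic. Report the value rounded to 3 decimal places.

test statistic = 0.017

SE = σ/√n = 14/√16 = 3.5000
z = (x̄−μ₀)/SE = (27.06−27)/3.5000 = 0.0171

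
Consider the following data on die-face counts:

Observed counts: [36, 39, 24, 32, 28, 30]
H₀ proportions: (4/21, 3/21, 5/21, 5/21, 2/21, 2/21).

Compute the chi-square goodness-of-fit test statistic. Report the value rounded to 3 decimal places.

test statistic = 32.444

n = 189; E_i = n·p_i = [36.00, 27.00, 45.00, 45.00, 18.00, 18.00]
χ² = (36−36.00)²/36.00 + (39−27.00)²/27.00 + (24−45.00)²/45.00 + (32−45.00)²/45.00 + (28−18.00)²/18.00 + (30−18.00)²/18.00 = 32.4444
df = 5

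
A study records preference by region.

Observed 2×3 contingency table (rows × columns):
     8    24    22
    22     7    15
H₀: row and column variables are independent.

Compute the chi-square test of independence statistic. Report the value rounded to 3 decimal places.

Row totals [54, 44], col totals [30, 31, 37], n=98
χ² = (8−16.53)²/16.53 + (24−17.08)²/17.08 + (22−20.39)²/20.39 + (22−13.47)²/13.47 + (7−13.92)²/13.92 + (15−16.61)²/16.61 = 16.3299
df = 2

test statistic = 16.330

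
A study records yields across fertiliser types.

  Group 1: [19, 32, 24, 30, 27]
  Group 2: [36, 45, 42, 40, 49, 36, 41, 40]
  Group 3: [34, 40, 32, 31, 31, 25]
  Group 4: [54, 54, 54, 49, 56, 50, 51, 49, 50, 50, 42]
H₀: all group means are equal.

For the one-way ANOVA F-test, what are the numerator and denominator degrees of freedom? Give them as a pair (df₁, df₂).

k = 4 groups, N = 30 total
df = (k−1, N−k) = (4−1, 30−4) = (3, 26)

degrees of freedom = [3, 26]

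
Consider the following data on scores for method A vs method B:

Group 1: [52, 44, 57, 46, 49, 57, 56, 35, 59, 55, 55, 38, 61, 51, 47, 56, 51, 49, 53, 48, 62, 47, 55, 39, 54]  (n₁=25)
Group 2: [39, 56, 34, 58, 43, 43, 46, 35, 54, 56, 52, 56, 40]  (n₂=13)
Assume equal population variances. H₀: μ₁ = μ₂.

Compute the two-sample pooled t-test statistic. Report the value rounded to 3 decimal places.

x̄₁=51.040, s₁=6.955, n₁=25
x̄₂=47.077, s₂=8.645, n₂=13
s_p² = [24·6.955² + 12·8.645²]/36 = 57.1634
SE = √(s_p²·(1/25+1/13)) = 2.5853
t = (51.040−47.077)/2.5853 = 1.5329
df = 36

test statistic = 1.533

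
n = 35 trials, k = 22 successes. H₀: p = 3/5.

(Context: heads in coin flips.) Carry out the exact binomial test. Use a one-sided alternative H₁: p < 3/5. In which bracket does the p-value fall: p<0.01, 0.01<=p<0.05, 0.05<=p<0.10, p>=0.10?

p-value bracket: p>=0.10

Exact binomial: n=35, k=22, p₀=3/5=0.6000
P(X≤22) from Σ C(n,i)·p₀^i·(1−p₀)^(n−i)
p-value (one-sided, H₁ less) = 0.69427
→ bracket: p>=0.10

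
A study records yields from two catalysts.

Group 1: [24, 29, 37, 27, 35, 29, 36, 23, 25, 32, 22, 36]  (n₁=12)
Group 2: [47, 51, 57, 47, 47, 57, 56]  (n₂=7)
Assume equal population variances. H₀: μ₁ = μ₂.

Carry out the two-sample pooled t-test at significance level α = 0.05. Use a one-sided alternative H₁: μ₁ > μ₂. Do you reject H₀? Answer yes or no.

reject H₀: no

x̄₁=29.583, s₁=5.501, n₁=12
x̄₂=51.714, s₂=4.855, n₂=7
s_p² = [11·5.501² + 6·4.855²]/17 = 27.9027
SE = √(s_p²·(1/12+1/7)) = 2.5122
t = (29.583−51.714)/2.5122 = -8.8093
df = 17
p-value (one-sided, H₁ greater) = 1.00000
At α=0.05: p ≥ α → fail to reject H₀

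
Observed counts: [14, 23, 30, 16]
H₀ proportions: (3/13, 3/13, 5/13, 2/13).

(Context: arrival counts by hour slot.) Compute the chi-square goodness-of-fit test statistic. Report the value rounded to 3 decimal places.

test statistic = 3.092

n = 83; E_i = n·p_i = [19.15, 19.15, 31.92, 12.77]
χ² = (14−19.15)²/19.15 + (23−19.15)²/19.15 + (30−31.92)²/31.92 + (16−12.77)²/12.77 = 3.0924
df = 3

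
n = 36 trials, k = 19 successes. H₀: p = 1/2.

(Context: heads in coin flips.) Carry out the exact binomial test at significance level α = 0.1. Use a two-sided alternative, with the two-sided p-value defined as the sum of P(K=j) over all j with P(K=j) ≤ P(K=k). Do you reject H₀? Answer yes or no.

reject H₀: no

Exact binomial: n=36, k=19, p₀=1/2=0.5000
P(X=j) = C(n,j)·p₀^j·(1−p₀)^(n−j); p = Σ P(X=j) over j with P(X=j) ≤ P(X=19)
p-value (two-sided) = 0.86794
At α=0.1: p ≥ α → fail to reject H₀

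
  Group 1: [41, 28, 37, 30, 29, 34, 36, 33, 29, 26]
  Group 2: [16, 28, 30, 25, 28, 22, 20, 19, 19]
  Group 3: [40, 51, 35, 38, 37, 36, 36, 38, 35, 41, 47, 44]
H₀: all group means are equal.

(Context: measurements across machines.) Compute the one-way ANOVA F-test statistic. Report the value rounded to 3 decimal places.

test statistic = 30.027

Group means [32.30, 23.00, 39.83], grand mean 32.516
SSB = Σnᵢ(x̄ᵢ−x̄)² = 1457.975; SSW = ΣΣ(x−x̄ᵢ)² = 679.767
MSB = 1457.975/2 = 728.9876; MSW = 679.767/28 = 24.2774
F = MSB/MSW = 30.0274
df = (2, 28)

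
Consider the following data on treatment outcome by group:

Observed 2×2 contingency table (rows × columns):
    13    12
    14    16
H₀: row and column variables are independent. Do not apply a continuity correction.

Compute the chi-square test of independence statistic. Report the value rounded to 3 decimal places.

test statistic = 0.155

Row totals [25, 30], col totals [27, 28], n=55
χ² = (13−12.27)²/12.27 + (12−12.73)²/12.73 + (14−14.73)²/14.73 + (16−15.27)²/15.27 = 0.1552
df = 1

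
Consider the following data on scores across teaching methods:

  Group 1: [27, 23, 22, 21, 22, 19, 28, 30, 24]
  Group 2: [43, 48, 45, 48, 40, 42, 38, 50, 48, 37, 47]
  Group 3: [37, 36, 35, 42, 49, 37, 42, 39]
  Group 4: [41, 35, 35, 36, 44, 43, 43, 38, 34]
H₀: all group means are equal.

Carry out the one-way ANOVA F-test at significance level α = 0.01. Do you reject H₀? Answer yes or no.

reject H₀: yes

Group means [24.00, 44.18, 39.62, 38.78], grand mean 36.973
SSB = Σnᵢ(x̄ᵢ−x̄)² = 2171.906; SSW = ΣΣ(x−x̄ᵢ)² = 579.067
MSB = 2171.906/3 = 723.9687; MSW = 579.067/33 = 17.5475
F = MSB/MSW = 41.2577
df = (3, 33)
p-value (upper-tail) = 0.00000
At α=0.01: p < α → reject H₀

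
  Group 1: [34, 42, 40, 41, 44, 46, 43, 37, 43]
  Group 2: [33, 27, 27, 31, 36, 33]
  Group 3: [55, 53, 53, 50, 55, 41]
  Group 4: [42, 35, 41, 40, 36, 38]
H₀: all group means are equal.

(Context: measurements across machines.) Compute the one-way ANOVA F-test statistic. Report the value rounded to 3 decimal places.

Group means [41.11, 31.17, 51.17, 38.67], grand mean 40.593
SSB = Σnᵢ(x̄ᵢ−x̄)² = 1228.630; SSW = ΣΣ(x−x̄ᵢ)² = 353.889
MSB = 1228.630/3 = 409.5432; MSW = 353.889/23 = 15.3865
F = MSB/MSW = 26.6171
df = (3, 23)

test statistic = 26.617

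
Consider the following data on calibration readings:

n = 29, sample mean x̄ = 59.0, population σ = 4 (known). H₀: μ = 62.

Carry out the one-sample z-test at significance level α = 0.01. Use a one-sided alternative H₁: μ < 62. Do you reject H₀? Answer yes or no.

SE = σ/√n = 4/√29 = 0.7428
z = (x̄−μ₀)/SE = (59.0−62)/0.7428 = -4.0389
p-value (one-sided, H₁ less) = 0.00003
At α=0.01: p < α → reject H₀

reject H₀: yes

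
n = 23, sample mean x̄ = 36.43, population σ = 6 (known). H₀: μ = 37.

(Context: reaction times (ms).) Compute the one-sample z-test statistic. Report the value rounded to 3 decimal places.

test statistic = -0.456

SE = σ/√n = 6/√23 = 1.2511
z = (x̄−μ₀)/SE = (36.43−37)/1.2511 = -0.4556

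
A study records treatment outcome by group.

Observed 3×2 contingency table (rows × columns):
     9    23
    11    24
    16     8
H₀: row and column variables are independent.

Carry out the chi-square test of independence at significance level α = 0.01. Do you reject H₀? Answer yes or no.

reject H₀: yes

Row totals [32, 35, 24], col totals [36, 55], n=91
χ² = (9−12.66)²/12.66 + (23−19.34)²/19.34 + (11−13.85)²/13.85 + (24−21.15)²/21.15 + (16−9.49)²/9.49 + (8−14.51)²/14.51 = 10.0932
df = 2
p-value (upper-tail) = 0.00643
At α=0.01: p < α → reject H₀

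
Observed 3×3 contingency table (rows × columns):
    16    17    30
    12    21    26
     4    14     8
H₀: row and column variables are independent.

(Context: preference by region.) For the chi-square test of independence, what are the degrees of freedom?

df = (r−1)(c−1) = (3−1)·(3−1) = 4

degrees of freedom = 4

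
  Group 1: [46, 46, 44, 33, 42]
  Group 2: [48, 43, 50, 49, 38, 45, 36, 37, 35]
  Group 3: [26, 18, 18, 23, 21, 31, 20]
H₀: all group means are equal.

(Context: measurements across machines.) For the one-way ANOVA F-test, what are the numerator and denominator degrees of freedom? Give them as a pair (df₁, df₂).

degrees of freedom = [2, 18]

k = 3 groups, N = 21 total
df = (k−1, N−k) = (3−1, 21−3) = (2, 18)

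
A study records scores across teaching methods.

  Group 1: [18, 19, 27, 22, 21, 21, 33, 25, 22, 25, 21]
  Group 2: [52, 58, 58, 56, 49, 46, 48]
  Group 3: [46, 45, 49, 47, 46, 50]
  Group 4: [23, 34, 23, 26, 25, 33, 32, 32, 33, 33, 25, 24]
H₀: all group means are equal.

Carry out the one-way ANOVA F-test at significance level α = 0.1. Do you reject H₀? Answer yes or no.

Group means [23.09, 52.43, 47.17, 28.58], grand mean 34.639
SSB = Σnᵢ(x̄ᵢ−x̄)² = 5063.932; SSW = ΣΣ(x−x̄ᵢ)² = 572.373
MSB = 5063.932/3 = 1687.9774; MSW = 572.373/32 = 17.8867
F = MSB/MSW = 94.3707
df = (3, 32)
p-value (upper-tail) = 0.00000
At α=0.1: p < α → reject H₀

reject H₀: yes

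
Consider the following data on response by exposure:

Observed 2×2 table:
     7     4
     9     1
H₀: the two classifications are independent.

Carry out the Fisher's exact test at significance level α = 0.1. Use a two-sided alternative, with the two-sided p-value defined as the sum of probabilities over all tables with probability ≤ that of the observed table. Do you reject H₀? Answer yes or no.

reject H₀: no

Margins: r₁=11, r₂=10, c₁=16, c₂=5, n=21
p_obs = C(11,7)·C(10,9)/C(21,16); sum pmf over tables with pmf ≤ p_obs
p-value (two-sided) = 0.31078
At α=0.1: p ≥ α → fail to reject H₀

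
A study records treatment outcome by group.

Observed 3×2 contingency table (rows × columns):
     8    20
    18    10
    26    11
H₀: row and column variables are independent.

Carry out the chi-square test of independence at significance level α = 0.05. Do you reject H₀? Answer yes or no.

reject H₀: yes

Row totals [28, 28, 37], col totals [52, 41], n=93
χ² = (8−15.66)²/15.66 + (20−12.34)²/12.34 + (18−15.66)²/15.66 + (10−12.34)²/12.34 + (26−20.69)²/20.69 + (11−16.31)²/16.31 = 12.3818
df = 2
p-value (upper-tail) = 0.00205
At α=0.05: p < α → reject H₀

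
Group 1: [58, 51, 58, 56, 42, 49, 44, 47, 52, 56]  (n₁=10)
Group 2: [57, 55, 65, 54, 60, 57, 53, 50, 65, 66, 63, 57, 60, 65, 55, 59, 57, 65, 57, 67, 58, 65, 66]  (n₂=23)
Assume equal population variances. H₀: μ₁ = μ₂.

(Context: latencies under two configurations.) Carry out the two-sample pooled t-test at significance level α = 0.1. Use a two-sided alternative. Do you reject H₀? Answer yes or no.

x̄₁=51.300, s₁=5.755, n₁=10
x̄₂=59.826, s₂=4.951, n₂=23
s_p² = [9·5.755² + 22·4.951²]/31 = 27.0130
SE = √(s_p²·(1/10+1/23)) = 1.9687
t = (51.300−59.826)/1.9687 = -4.3308
df = 31
p-value (two-sided) = 0.00014
At α=0.1: p < α → reject H₀

reject H₀: yes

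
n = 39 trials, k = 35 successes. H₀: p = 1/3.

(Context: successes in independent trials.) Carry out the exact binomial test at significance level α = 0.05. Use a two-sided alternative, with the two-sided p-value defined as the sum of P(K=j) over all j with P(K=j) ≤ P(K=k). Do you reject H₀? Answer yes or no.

Exact binomial: n=39, k=35, p₀=1/3=0.3333
P(X=j) = C(n,j)·p₀^j·(1−p₀)^(n−j); p = Σ P(X=j) over j with P(X=j) ≤ P(X=35)
p-value (two-sided) = 0.00000
At α=0.05: p < α → reject H₀

reject H₀: yes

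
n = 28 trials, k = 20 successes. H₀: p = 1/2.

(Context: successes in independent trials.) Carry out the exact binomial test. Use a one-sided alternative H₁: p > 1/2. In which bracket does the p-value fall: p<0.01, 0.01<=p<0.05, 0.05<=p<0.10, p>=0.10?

Exact binomial: n=28, k=20, p₀=1/2=0.5000
P(X≥20) from Σ C(n,i)·p₀^i·(1−p₀)^(n−i)
p-value (one-sided, H₁ greater) = 0.01785
→ bracket: 0.01<=p<0.05

p-value bracket: 0.01<=p<0.05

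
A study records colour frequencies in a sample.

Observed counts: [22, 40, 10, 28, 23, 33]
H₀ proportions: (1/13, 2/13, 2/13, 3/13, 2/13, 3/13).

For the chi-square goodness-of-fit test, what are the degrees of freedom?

degrees of freedom = 5

df = k − 1 = 6 − 1 = 5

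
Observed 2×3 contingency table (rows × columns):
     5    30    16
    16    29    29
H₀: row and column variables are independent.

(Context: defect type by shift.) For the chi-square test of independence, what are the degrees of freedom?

df = (r−1)(c−1) = (2−1)·(3−1) = 2

degrees of freedom = 2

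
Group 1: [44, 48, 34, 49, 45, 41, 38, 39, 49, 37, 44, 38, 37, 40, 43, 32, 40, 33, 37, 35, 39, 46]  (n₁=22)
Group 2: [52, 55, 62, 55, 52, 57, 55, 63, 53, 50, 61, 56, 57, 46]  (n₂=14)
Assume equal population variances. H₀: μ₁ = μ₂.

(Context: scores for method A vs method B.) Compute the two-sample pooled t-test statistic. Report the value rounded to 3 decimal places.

test statistic = -8.877

x̄₁=40.364, s₁=5.057, n₁=22
x̄₂=55.286, s₂=4.681, n₂=14
s_p² = [21·5.057² + 13·4.681²]/34 = 24.1749
SE = √(s_p²·(1/22+1/14)) = 1.6810
t = (40.364−55.286)/1.6810 = -8.8771
df = 34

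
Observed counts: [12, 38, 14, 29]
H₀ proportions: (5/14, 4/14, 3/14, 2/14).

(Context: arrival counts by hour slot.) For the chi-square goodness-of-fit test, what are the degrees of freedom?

degrees of freedom = 3

df = k − 1 = 4 − 1 = 3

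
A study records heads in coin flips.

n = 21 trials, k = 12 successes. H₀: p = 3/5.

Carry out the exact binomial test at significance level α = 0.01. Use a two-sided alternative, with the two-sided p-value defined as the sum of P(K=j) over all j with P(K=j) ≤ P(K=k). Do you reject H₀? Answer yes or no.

Exact binomial: n=21, k=12, p₀=3/5=0.6000
P(X=j) = C(n,j)·p₀^j·(1−p₀)^(n−j); p = Σ P(X=j) over j with P(X=j) ≤ P(X=12)
p-value (two-sided) = 0.82582
At α=0.01: p ≥ α → fail to reject H₀

reject H₀: no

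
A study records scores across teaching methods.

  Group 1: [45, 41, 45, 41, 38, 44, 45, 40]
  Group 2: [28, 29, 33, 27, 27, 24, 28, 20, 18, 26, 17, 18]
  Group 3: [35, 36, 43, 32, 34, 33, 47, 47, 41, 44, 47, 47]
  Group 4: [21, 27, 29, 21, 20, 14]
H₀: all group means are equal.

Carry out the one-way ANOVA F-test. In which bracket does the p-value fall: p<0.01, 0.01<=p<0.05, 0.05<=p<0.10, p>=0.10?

p-value bracket: p<0.01

Group means [42.38, 24.58, 40.50, 22.00], grand mean 32.947
SSB = Σnᵢ(x̄ᵢ−x̄)² = 2954.103; SSW = ΣΣ(x−x̄ᵢ)² = 897.792
MSB = 2954.103/3 = 984.7010; MSW = 897.792/34 = 26.4056
F = MSB/MSW = 37.2913
df = (3, 34)
p-value (upper-tail) = 0.00000
→ bracket: p<0.01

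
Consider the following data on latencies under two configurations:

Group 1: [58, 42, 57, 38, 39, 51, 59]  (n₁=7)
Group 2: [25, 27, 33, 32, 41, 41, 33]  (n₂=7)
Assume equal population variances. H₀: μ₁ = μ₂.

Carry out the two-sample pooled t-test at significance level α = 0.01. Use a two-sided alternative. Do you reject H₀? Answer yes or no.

x̄₁=49.143, s₁=9.299, n₁=7
x̄₂=33.143, s₂=6.176, n₂=7
s_p² = [6·9.299² + 6·6.176²]/12 = 62.3095
SE = √(s_p²·(1/7+1/7)) = 4.2193
t = (49.143−33.143)/4.2193 = 3.7921
df = 12
p-value (two-sided) = 0.00257
At α=0.01: p < α → reject H₀

reject H₀: yes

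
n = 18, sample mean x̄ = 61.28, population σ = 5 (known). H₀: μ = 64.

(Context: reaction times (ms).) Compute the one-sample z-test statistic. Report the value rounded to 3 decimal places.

test statistic = -2.308

SE = σ/√n = 5/√18 = 1.1785
z = (x̄−μ₀)/SE = (61.28−64)/1.1785 = -2.3080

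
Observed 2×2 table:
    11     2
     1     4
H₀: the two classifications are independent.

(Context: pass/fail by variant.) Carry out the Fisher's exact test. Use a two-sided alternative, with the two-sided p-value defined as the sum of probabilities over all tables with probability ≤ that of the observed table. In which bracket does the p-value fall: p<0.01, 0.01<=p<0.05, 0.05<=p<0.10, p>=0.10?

p-value bracket: 0.01<=p<0.05

Margins: r₁=13, r₂=5, c₁=12, c₂=6, n=18
p_obs = C(13,11)·C(5,1)/C(18,12); sum pmf over tables with pmf ≤ p_obs
p-value (two-sided) = 0.02171
→ bracket: 0.01<=p<0.05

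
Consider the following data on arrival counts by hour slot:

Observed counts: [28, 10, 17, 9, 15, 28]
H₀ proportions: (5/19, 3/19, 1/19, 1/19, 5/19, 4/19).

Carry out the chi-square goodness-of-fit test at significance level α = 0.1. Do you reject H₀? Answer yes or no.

reject H₀: yes

n = 107; E_i = n·p_i = [28.16, 16.89, 5.63, 5.63, 28.16, 22.53]
χ² = (28−28.16)²/28.16 + (10−16.89)²/16.89 + (17−5.63)²/5.63 + (9−5.63)²/5.63 + (15−28.16)²/28.16 + (28−22.53)²/22.53 = 35.2573
df = 5
p-value (upper-tail) = 0.00000
At α=0.1: p < α → reject H₀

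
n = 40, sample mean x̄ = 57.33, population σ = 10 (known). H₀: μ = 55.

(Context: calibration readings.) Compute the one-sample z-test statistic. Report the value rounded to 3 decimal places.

SE = σ/√n = 10/√40 = 1.5811
z = (x̄−μ₀)/SE = (57.33−55)/1.5811 = 1.4736

test statistic = 1.474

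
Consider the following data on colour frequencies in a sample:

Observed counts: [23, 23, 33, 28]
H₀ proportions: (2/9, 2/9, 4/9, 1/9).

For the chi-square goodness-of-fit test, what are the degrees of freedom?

df = k − 1 = 4 − 1 = 3

degrees of freedom = 3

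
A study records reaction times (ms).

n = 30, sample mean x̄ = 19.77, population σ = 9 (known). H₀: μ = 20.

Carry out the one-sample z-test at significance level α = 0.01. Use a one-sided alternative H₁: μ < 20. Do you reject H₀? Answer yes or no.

SE = σ/√n = 9/√30 = 1.6432
z = (x̄−μ₀)/SE = (19.77−20)/1.6432 = -0.1400
p-value (one-sided, H₁ less) = 0.44434
At α=0.01: p ≥ α → fail to reject H₀

reject H₀: no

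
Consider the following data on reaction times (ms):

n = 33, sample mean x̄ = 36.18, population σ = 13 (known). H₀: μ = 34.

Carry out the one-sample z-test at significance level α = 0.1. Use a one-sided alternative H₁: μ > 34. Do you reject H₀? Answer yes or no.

reject H₀: no

SE = σ/√n = 13/√33 = 2.2630
z = (x̄−μ₀)/SE = (36.18−34)/2.2630 = 0.9633
p-value (one-sided, H₁ greater) = 0.16769
At α=0.1: p ≥ α → fail to reject H₀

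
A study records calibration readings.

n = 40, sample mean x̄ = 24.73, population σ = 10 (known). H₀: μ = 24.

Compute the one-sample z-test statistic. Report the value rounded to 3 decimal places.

SE = σ/√n = 10/√40 = 1.5811
z = (x̄−μ₀)/SE = (24.73−24)/1.5811 = 0.4617

test statistic = 0.462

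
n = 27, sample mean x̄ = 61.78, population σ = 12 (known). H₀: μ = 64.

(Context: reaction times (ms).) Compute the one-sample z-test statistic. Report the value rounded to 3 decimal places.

SE = σ/√n = 12/√27 = 2.3094
z = (x̄−μ₀)/SE = (61.78−64)/2.3094 = -0.9613

test statistic = -0.961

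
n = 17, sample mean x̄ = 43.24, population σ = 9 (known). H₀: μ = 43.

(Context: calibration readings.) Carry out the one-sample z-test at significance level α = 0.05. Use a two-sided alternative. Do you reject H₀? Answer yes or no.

SE = σ/√n = 9/√17 = 2.1828
z = (x̄−μ₀)/SE = (43.24−43)/2.1828 = 0.1099
p-value (two-sided) = 0.91245
At α=0.05: p ≥ α → fail to reject H₀

reject H₀: no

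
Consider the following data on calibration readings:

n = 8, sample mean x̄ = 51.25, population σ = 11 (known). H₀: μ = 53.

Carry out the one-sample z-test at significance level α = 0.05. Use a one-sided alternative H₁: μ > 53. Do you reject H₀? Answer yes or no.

reject H₀: no

SE = σ/√n = 11/√8 = 3.8891
z = (x̄−μ₀)/SE = (51.25−53)/3.8891 = -0.4500
p-value (one-sided, H₁ greater) = 0.67364
At α=0.05: p ≥ α → fail to reject H₀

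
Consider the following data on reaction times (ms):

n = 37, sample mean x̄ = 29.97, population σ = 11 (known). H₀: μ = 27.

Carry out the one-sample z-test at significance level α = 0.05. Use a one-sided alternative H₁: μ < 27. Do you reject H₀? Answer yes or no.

SE = σ/√n = 11/√37 = 1.8084
z = (x̄−μ₀)/SE = (29.97−27)/1.8084 = 1.6423
p-value (one-sided, H₁ less) = 0.94974
At α=0.05: p ≥ α → fail to reject H₀

reject H₀: no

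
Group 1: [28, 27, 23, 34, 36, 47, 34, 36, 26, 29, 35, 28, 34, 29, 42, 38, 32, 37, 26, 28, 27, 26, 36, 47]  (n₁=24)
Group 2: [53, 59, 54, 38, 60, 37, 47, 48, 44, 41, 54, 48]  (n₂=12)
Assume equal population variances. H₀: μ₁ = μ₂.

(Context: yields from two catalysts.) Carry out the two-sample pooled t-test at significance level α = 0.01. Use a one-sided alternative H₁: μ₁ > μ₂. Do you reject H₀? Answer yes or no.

reject H₀: no

x̄₁=32.708, s₁=6.504, n₁=24
x̄₂=48.583, s₂=7.657, n₂=12
s_p² = [23·6.504² + 11·7.657²]/34 = 47.5846
SE = √(s_p²·(1/24+1/12)) = 2.4389
t = (32.708−48.583)/2.4389 = -6.5092
df = 34
p-value (one-sided, H₁ greater) = 1.00000
At α=0.01: p ≥ α → fail to reject H₀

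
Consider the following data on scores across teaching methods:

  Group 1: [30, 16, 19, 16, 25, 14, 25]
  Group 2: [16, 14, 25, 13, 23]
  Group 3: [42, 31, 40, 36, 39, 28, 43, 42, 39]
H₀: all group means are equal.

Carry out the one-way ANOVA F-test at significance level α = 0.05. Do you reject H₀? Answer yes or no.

reject H₀: yes

Group means [20.71, 18.20, 37.78], grand mean 27.429
SSB = Σnᵢ(x̄ᵢ−x̄)² = 1705.359; SSW = ΣΣ(x−x̄ᵢ)² = 549.784
MSB = 1705.359/2 = 852.6794; MSW = 549.784/18 = 30.5436
F = MSB/MSW = 27.9168
df = (2, 18)
p-value (upper-tail) = 0.00000
At α=0.05: p < α → reject H₀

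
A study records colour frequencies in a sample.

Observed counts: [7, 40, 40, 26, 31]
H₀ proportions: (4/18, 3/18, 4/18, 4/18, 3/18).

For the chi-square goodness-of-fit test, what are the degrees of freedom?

degrees of freedom = 4

df = k − 1 = 5 − 1 = 4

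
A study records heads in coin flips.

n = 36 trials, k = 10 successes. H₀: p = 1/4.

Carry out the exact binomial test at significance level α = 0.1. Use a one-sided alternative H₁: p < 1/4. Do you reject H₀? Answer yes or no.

reject H₀: no

Exact binomial: n=36, k=10, p₀=1/4=0.2500
P(X≤10) from Σ C(n,i)·p₀^i·(1−p₀)^(n−i)
p-value (one-sided, H₁ less) = 0.72514
At α=0.1: p ≥ α → fail to reject H₀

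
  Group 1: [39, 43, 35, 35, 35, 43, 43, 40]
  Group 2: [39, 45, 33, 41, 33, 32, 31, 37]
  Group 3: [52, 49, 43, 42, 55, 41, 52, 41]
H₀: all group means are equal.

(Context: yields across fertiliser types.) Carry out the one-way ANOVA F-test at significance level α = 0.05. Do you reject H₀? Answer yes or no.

reject H₀: yes

Group means [39.12, 36.38, 46.88], grand mean 40.792
SSB = Σnᵢ(x̄ᵢ−x̄)² = 474.333; SSW = ΣΣ(x−x̄ᵢ)² = 501.625
MSB = 474.333/2 = 237.1667; MSW = 501.625/21 = 23.8869
F = MSB/MSW = 9.9287
df = (2, 21)
p-value (upper-tail) = 0.00092
At α=0.05: p < α → reject H₀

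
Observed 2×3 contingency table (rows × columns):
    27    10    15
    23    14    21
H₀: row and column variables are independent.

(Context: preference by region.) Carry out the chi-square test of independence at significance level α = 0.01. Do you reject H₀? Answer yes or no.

reject H₀: no

Row totals [52, 58], col totals [50, 24, 36], n=110
χ² = (27−23.64)²/23.64 + (10−11.35)²/11.35 + (15−17.02)²/17.02 + (23−26.36)²/26.36 + (14−12.65)²/12.65 + (21−18.98)²/18.98 = 1.6643
df = 2
p-value (upper-tail) = 0.43510
At α=0.01: p ≥ α → fail to reject H₀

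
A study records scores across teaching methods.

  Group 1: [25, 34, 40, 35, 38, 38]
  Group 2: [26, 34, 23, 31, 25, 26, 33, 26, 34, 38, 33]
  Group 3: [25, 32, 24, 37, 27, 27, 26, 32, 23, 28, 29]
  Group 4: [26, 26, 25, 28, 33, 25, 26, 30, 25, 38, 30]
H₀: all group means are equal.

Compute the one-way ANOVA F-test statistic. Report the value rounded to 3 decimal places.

Group means [35.00, 29.91, 28.18, 28.36], grand mean 29.769
SSB = Σnᵢ(x̄ᵢ−x̄)² = 213.832; SSW = ΣΣ(x−x̄ᵢ)² = 721.091
MSB = 213.832/3 = 71.2774; MSW = 721.091/35 = 20.6026
F = MSB/MSW = 3.4596
df = (3, 35)

test statistic = 3.460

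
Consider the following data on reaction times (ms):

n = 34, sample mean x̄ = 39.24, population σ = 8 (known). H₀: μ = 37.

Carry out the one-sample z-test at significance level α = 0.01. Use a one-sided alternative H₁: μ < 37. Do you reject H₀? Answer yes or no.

reject H₀: no

SE = σ/√n = 8/√34 = 1.3720
z = (x̄−μ₀)/SE = (39.24−37)/1.3720 = 1.6327
p-value (one-sided, H₁ less) = 0.94873
At α=0.01: p ≥ α → fail to reject H₀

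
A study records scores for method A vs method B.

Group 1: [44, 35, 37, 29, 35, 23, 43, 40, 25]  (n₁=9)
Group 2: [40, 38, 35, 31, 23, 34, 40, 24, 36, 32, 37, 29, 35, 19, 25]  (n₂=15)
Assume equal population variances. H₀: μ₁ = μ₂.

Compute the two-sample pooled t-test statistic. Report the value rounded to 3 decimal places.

x̄₁=34.556, s₁=7.518, n₁=9
x̄₂=31.867, s₂=6.545, n₂=15
s_p² = [8·7.518² + 14·6.545²]/22 = 47.8162
SE = √(s_p²·(1/9+1/15)) = 2.9156
t = (34.556−31.867)/2.9156 = 0.9222
df = 22

test statistic = 0.922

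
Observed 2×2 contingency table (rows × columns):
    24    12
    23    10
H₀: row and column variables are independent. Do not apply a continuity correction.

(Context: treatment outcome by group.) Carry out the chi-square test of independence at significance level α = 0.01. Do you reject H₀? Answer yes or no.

reject H₀: no

Row totals [36, 33], col totals [47, 22], n=69
χ² = (24−24.52)²/24.52 + (12−11.48)²/11.48 + (23−22.48)²/22.48 + (10−10.52)²/10.52 = 0.0728
df = 1
p-value (upper-tail) = 0.78731
At α=0.01: p ≥ α → fail to reject H₀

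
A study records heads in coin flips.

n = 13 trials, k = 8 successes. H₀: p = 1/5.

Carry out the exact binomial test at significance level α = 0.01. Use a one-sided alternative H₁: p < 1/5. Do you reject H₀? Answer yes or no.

reject H₀: no

Exact binomial: n=13, k=8, p₀=1/5=0.2000
P(X≤8) from Σ C(n,i)·p₀^i·(1−p₀)^(n−i)
p-value (one-sided, H₁ less) = 0.99983
At α=0.01: p ≥ α → fail to reject H₀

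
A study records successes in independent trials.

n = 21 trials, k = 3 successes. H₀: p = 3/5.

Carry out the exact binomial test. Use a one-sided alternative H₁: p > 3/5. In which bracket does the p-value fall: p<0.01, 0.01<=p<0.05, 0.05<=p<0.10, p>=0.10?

p-value bracket: p>=0.10

Exact binomial: n=21, k=3, p₀=3/5=0.6000
P(X≥3) from Σ C(n,i)·p₀^i·(1−p₀)^(n−i)
p-value (one-sided, H₁ greater) = 1.00000
→ bracket: p>=0.10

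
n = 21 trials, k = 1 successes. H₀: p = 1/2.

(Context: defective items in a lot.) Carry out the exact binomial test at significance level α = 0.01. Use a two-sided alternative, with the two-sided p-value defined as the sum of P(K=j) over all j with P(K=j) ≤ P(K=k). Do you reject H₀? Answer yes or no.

Exact binomial: n=21, k=1, p₀=1/2=0.5000
P(X=j) = C(n,j)·p₀^j·(1−p₀)^(n−j); p = Σ P(X=j) over j with P(X=j) ≤ P(X=1)
p-value (two-sided) = 0.00002
At α=0.01: p < α → reject H₀

reject H₀: yes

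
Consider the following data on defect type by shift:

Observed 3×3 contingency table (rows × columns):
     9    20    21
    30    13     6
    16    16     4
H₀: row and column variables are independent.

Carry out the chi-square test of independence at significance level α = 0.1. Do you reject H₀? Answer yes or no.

reject H₀: yes

Row totals [50, 49, 36], col totals [55, 49, 31], n=135
χ² = (9−20.37)²/20.37 + (20−18.15)²/18.15 + (21−11.48)²/11.48 + (30−19.96)²/19.96 + (13−17.79)²/17.79 + (6−11.25)²/11.25 + (16−14.67)²/14.67 + (16−13.07)²/13.07 + (4−8.27)²/8.27 = 26.1940
df = 4
p-value (upper-tail) = 0.00003
At α=0.1: p < α → reject H₀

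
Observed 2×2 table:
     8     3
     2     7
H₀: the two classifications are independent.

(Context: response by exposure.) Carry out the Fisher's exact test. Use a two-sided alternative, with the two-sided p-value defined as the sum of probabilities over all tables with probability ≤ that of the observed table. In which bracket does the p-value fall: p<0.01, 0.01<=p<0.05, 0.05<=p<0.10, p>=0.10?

Margins: r₁=11, r₂=9, c₁=10, c₂=10, n=20
p_obs = C(11,8)·C(9,2)/C(20,10); sum pmf over tables with pmf ≤ p_obs
p-value (two-sided) = 0.06978
→ bracket: 0.05<=p<0.10

p-value bracket: 0.05<=p<0.10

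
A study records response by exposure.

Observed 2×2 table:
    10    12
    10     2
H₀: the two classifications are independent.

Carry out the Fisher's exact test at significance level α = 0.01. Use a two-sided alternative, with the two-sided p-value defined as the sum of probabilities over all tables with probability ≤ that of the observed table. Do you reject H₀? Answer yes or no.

reject H₀: no

Margins: r₁=22, r₂=12, c₁=20, c₂=14, n=34
p_obs = C(22,10)·C(12,10)/C(34,20); sum pmf over tables with pmf ≤ p_obs
p-value (two-sided) = 0.06623
At α=0.01: p ≥ α → fail to reject H₀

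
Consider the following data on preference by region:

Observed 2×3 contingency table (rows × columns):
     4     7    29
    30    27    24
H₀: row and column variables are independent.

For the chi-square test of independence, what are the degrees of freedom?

df = (r−1)(c−1) = (2−1)·(3−1) = 2

degrees of freedom = 2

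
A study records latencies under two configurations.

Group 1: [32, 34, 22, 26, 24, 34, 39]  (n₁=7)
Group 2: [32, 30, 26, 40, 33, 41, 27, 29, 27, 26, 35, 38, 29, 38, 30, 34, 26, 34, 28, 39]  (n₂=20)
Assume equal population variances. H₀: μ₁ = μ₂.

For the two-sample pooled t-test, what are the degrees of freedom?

degrees of freedom = 25

df = n₁ + n₂ − 2 = 7 + 20 − 2 = 25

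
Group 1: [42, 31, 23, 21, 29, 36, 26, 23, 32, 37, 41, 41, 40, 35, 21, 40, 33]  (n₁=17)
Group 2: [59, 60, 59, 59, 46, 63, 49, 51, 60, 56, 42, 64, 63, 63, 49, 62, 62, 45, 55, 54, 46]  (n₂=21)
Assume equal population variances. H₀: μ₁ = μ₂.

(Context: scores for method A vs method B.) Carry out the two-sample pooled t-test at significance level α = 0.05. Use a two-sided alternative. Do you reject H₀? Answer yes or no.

reject H₀: yes

x̄₁=32.412, s₁=7.450, n₁=17
x̄₂=55.571, s₂=7.011, n₂=21
s_p² = [16·7.450² + 20·7.011²]/36 = 51.9795
SE = √(s_p²·(1/17+1/21)) = 2.3522
t = (32.412−55.571)/2.3522 = -9.8460
df = 36
p-value (two-sided) = 0.00000
At α=0.05: p < α → reject H₀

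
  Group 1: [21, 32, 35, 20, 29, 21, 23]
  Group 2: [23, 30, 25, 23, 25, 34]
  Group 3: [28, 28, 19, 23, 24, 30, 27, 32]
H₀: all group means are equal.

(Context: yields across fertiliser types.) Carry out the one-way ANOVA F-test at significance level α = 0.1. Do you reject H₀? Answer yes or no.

reject H₀: no

Group means [25.86, 26.67, 26.38], grand mean 26.286
SSB = Σnᵢ(x̄ᵢ−x̄)² = 2.220; SSW = ΣΣ(x−x̄ᵢ)² = 440.065
MSB = 2.220/2 = 1.1101; MSW = 440.065/18 = 24.4481
F = MSB/MSW = 0.0454
df = (2, 18)
p-value (upper-tail) = 0.95572
At α=0.1: p ≥ α → fail to reject H₀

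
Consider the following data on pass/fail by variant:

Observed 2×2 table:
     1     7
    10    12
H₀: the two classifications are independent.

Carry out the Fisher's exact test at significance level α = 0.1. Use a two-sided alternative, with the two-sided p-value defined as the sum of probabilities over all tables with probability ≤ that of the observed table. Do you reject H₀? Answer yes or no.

reject H₀: no

Margins: r₁=8, r₂=22, c₁=11, c₂=19, n=30
p_obs = C(8,1)·C(22,10)/C(30,11); sum pmf over tables with pmf ≤ p_obs
p-value (two-sided) = 0.19870
At α=0.1: p ≥ α → fail to reject H₀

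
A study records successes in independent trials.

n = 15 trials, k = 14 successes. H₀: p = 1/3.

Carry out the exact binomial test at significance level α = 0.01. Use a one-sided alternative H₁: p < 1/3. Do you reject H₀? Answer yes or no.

Exact binomial: n=15, k=14, p₀=1/3=0.3333
P(X≤14) from Σ C(n,i)·p₀^i·(1−p₀)^(n−i)
p-value (one-sided, H₁ less) = 1.00000
At α=0.01: p ≥ α → fail to reject H₀

reject H₀: no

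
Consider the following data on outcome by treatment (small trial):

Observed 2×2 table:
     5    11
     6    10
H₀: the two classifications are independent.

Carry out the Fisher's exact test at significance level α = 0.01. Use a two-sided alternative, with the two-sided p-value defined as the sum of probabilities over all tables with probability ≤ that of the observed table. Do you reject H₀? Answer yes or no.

Margins: r₁=16, r₂=16, c₁=11, c₂=21, n=32
p_obs = C(16,5)·C(16,6)/C(32,11); sum pmf over tables with pmf ≤ p_obs
p-value (two-sided) = 1.00000
At α=0.01: p ≥ α → fail to reject H₀

reject H₀: no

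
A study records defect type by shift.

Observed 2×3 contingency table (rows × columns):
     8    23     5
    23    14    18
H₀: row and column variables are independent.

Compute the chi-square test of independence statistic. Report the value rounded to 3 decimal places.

Row totals [36, 55], col totals [31, 37, 23], n=91
χ² = (8−12.26)²/12.26 + (23−14.64)²/14.64 + (5−9.10)²/9.10 + (23−18.74)²/18.74 + (14−22.36)²/22.36 + (18−13.90)²/13.90 = 13.4128
df = 2

test statistic = 13.413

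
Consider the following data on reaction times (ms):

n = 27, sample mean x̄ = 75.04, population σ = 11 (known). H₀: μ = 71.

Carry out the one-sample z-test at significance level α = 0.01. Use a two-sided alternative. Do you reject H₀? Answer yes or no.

SE = σ/√n = 11/√27 = 2.1170
z = (x̄−μ₀)/SE = (75.04−71)/2.1170 = 1.9084
p-value (two-sided) = 0.05634
At α=0.01: p ≥ α → fail to reject H₀

reject H₀: no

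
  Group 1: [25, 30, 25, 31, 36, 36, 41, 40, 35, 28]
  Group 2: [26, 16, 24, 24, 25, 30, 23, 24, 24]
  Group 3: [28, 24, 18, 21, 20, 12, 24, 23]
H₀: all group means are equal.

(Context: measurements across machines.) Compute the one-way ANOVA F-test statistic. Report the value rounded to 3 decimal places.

Group means [32.70, 24.00, 21.25], grand mean 26.407
SSB = Σnᵢ(x̄ᵢ−x̄)² = 660.919; SSW = ΣΣ(x−x̄ᵢ)² = 567.600
MSB = 660.919/2 = 330.4593; MSW = 567.600/24 = 23.6500
F = MSB/MSW = 13.9729
df = (2, 24)

test statistic = 13.973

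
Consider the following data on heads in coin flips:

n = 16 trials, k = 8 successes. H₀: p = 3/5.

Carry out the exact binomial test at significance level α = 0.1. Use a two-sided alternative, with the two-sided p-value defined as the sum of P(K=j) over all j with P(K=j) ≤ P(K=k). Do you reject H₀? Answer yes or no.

Exact binomial: n=16, k=8, p₀=3/5=0.6000
P(X=j) = C(n,j)·p₀^j·(1−p₀)^(n−j); p = Σ P(X=j) over j with P(X=j) ≤ P(X=8)
p-value (two-sided) = 0.45050
At α=0.1: p ≥ α → fail to reject H₀

reject H₀: no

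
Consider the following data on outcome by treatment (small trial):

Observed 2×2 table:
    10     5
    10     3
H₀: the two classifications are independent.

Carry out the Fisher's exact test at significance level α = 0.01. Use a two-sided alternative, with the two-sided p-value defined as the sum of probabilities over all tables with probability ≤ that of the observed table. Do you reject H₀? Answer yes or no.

reject H₀: no

Margins: r₁=15, r₂=13, c₁=20, c₂=8, n=28
p_obs = C(15,10)·C(13,10)/C(28,20); sum pmf over tables with pmf ≤ p_obs
p-value (two-sided) = 0.68599
At α=0.01: p ≥ α → fail to reject H₀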